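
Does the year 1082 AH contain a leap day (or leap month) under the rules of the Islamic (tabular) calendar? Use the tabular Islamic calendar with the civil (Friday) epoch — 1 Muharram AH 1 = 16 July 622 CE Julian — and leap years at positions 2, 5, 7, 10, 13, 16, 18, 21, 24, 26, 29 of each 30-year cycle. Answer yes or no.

yes

Year 1082 AH is year 2 of its 30-year cycle; leap positions are 2, 5, 7, 10, 13, 16, 18, 21, 24, 26, 29, so it is a leap year (355 days).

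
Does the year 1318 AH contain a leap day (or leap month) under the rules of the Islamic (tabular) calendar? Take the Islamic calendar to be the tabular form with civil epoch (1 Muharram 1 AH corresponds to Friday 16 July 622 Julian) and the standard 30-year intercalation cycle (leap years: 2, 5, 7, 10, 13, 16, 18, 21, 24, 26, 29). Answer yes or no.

no

Year 1318 AH is year 28 of its 30-year cycle; leap positions are 2, 5, 7, 10, 13, 16, 18, 21, 24, 26, 29, so it is a common year (354 days).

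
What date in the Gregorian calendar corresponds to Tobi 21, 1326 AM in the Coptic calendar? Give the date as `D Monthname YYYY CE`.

Julian Day Number of the source date = 2309126.
Converting JDN 2309126 to the Gregorian calendar gives 26 January 1610 CE.

26 January 1610 CE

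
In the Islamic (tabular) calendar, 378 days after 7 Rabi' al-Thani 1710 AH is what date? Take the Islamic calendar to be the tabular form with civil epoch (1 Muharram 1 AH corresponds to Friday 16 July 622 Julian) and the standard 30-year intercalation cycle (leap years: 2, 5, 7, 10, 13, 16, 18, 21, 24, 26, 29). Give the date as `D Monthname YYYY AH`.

2 Jumada al-Awwal 1711 AH

Counting 378 days forward from JDN 2554148 reaches JDN 2554526, which is 2 Jumada al-Awwal 1711 AH.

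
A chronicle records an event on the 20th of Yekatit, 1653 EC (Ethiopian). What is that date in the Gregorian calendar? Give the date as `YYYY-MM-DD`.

1661-02-24

Julian Day Number of the source date = 2327783.
Converting JDN 2327783 to the Gregorian calendar gives 24 February 1661 CE.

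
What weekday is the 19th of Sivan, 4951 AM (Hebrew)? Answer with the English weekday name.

This is JDN 2156234 (20 June 1191 Gregorian).
JDN 2156234 mod 7 = 3, and JDN 0 was a Monday, so this is a Thursday.

Thursday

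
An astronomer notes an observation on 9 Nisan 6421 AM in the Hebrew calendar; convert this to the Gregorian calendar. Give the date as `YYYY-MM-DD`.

Julian Day Number of the source date = 2693060.
Converting JDN 2693060 to the Gregorian calendar gives 31 March 2661 CE.

2661-03-31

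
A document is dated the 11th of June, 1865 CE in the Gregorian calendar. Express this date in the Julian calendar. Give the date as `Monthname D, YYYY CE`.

May 30, 1865 CE

The Julian–Gregorian offset here is 12 days (Julian trailing).
11 June 1865 Gregorian − 12 days → 30 May 1865 Julian.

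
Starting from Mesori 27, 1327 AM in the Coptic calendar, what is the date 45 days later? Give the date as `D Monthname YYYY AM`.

6 Paopi 1328 AM

Counting 45 days forward from JDN 2309707 reaches JDN 2309752, which is 6 Paopi 1328 AM.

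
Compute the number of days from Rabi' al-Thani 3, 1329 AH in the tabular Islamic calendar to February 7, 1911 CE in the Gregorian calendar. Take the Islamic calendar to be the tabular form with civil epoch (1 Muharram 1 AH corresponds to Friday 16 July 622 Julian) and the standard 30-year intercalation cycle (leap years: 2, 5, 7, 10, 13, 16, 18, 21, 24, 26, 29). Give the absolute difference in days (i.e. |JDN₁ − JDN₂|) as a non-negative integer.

First date → JDN 2419130; second date → JDN 2419075.
The interval is |2419130 − 2419075| = 55 days.

55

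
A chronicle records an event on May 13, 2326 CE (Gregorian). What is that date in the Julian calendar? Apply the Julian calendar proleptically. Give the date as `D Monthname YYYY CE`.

27 April 2326 CE

At this point the Julian calendar is 16 days behind the Gregorian.
13 May 2326 Gregorian − 16 days → 27 April 2326 Julian.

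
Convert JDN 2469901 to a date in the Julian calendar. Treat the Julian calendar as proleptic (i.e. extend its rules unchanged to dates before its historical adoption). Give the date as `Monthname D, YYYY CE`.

March 22, 2050 CE

The Gregorian equivalent of JDN 2469901 is 4 April 2050.
In the Julian calendar that day is March 22, 2050 CE.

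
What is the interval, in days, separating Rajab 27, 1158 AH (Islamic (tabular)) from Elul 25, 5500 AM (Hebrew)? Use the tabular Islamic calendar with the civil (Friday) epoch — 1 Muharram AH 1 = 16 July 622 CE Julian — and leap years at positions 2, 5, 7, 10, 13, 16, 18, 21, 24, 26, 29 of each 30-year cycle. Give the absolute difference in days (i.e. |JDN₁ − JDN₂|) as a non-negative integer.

JDN of the first date = 2358645.
JDN of the second date = 2356842.
|2356842 − 2358645| = 1803.

1803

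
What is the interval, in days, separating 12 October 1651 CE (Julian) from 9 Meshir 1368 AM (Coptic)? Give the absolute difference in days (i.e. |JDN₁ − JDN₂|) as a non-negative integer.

JDN of the first date = 2324370.
JDN of the second date = 2324485.
|2324485 − 2324370| = 115.

115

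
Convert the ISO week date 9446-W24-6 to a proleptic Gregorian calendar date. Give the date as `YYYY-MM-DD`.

9446-06-13

ISO week 1 of 9446 is the week containing the first Thursday of 9446.
Week 24, day 6 (Saturday) lands on 9446-06-13.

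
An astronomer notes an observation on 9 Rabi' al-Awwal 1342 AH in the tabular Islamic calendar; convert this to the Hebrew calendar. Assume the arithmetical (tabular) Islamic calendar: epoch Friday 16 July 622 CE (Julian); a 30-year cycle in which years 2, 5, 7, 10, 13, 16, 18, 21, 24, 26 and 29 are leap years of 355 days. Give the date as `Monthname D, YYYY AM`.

The source date corresponds to 20 October 1923 in the Gregorian calendar (JDN 2423713).
That day falls on 10 Cheshvan 5684 AM in the Hebrew calendar.

Cheshvan 10, 5684 AM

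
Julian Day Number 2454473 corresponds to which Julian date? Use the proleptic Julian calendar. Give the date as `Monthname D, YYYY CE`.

December 25, 2007 CE

JDN 2454473 is 7 January 2008 in the Gregorian calendar.
In the Julian calendar that day is December 25, 2007 CE.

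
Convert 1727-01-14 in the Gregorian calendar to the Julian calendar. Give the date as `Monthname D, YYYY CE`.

At this point the Julian calendar is 11 days behind the Gregorian.
14 January 1727 Gregorian − 11 days → 3 January 1727 Julian.

January 3, 1727 CE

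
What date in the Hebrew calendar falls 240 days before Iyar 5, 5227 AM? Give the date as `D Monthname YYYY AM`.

1 Elul 5226 AM

The starting date is JDN 2256979; 2256979 − 240 = 2256739.
JDN 2256739 corresponds to 1 Elul 5226 AM.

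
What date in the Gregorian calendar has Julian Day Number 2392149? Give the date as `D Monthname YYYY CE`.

19 May 1837 CE

JDN 2451545 is 1 Jan 2000; 2392149 is −59396 days from there.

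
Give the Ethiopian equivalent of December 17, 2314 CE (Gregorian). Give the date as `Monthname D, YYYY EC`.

Tahsas 5, 2307 EC

Both dates share Julian Day Number 2566581; in the Ethiopian calendar that is 5 Tahsas 2307 EC.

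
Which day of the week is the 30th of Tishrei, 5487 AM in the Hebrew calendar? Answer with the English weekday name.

Equivalently 25 October 1726 Gregorian, JDN 2351766.
JDN 2351766 mod 7 = 4, and JDN 0 was a Monday, so this is a Friday.

Friday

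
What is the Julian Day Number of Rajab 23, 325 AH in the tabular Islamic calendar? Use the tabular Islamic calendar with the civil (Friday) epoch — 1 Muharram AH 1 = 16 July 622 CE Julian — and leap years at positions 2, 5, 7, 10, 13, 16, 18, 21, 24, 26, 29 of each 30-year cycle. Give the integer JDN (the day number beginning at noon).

In the proleptic Gregorian calendar the same day is 11 June 937.
JDN 2451545 is 1 January 2000 CE (Gregorian); the target day is −388091 days from there, so JDN = 2063454.

2063454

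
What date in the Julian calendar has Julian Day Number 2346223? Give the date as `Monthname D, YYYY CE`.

August 11, 1711 CE

JDN 2346223 is 22 August 1711 in the Gregorian calendar.
In the Julian calendar that day is August 11, 1711 CE.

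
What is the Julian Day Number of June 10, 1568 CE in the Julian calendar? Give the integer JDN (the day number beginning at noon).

Equivalently 20 June 1568 (proleptic Gregorian).
JDN 2451545 is 1 January 2000 CE (Gregorian); the target day is −157614 days from there, so JDN = 2293931.

2293931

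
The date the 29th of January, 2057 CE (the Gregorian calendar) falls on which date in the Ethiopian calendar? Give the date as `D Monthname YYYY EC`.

Julian Day Number of the source date = 2472393.
Converting JDN 2472393 to the Ethiopian calendar gives 21 Tir 2049 EC.

21 Tir 2049 EC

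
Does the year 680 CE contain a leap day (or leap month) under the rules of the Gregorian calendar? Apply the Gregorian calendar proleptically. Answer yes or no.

yes

680 is divisible by 4 and not by 100, so it is a leap year.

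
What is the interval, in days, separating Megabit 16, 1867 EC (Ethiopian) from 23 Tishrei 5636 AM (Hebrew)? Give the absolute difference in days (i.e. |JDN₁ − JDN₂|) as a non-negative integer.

First date → JDN 2405972; second date → JDN 2406184.
The interval is |2405972 − 2406184| = 212 days.

212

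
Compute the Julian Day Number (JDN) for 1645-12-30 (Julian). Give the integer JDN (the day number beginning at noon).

2322258

In the Gregorian calendar the same day is 9 January 1646.
JDN 2400001 is 17 November 1858 CE (Gregorian), MJD 0; the target day is −77743 days from there, so JDN = 2322258.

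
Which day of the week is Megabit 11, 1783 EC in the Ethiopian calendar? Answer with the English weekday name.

In the Gregorian calendar this is 18 March 1791 (JDN 2375286).
Since JDN mod 7 = 4 (0 = Monday), the day is Friday.

Friday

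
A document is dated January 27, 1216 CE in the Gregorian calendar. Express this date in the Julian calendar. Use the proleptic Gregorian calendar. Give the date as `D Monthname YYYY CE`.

The Julian–Gregorian offset here is 7 days (Julian trailing).
27 January 1216 Gregorian − 7 days → 20 January 1216 Julian.

20 January 1216 CE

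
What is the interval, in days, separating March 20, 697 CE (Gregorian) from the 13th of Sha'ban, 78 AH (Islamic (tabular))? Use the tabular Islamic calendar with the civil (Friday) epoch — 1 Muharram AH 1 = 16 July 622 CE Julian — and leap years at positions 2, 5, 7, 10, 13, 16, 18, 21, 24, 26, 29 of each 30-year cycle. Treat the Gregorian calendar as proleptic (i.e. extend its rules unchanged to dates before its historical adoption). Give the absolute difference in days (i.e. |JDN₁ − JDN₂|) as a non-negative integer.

First date → JDN 1975713; second date → JDN 1975945.
The interval is |1975713 − 1975945| = 232 days.

232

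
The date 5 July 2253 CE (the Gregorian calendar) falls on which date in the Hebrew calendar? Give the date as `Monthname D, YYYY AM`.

Tammuz 8, 6013 AM

Julian Day Number of the source date = 2544137.
Converting JDN 2544137 to the Hebrew calendar gives 8 Tammuz 6013 AM.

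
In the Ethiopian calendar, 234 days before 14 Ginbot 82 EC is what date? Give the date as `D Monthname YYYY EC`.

20 Meskerem 82 EC

The starting date is JDN 1754059; 1754059 − 234 = 1753825.
JDN 1753825 corresponds to 20 Meskerem 82 EC.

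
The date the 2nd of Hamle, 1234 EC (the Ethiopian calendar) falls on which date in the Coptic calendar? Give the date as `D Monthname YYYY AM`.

The source date corresponds to 3 July 1242 in the proleptic Gregorian calendar (JDN 2174875).
That day falls on 2 Epip 958 AM in the Coptic calendar.

2 Epip 958 AM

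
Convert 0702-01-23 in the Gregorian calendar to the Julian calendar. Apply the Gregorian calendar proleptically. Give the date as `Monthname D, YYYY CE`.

For dates in this range the Gregorian date is 4 days ahead of the Julian.
23 January 702 Gregorian − 4 days → 19 January 702 Julian.

January 19, 702 CE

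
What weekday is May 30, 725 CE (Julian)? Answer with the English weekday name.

Wednesday

This is JDN 1986014 (3 June 725 Gregorian).
JDN 1986014 mod 7 = 2, and JDN 0 was a Monday, so this is a Wednesday.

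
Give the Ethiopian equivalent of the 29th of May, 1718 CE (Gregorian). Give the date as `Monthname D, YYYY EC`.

Ginbot 23, 1710 EC

Both dates share Julian Day Number 2348695; in the Ethiopian calendar that is 23 Ginbot 1710 EC.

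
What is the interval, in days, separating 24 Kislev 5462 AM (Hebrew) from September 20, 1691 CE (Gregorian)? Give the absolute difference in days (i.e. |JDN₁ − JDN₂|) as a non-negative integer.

First date → JDN 2342696; second date → JDN 2338948.
The interval is |2342696 − 2338948| = 3748 days.

3748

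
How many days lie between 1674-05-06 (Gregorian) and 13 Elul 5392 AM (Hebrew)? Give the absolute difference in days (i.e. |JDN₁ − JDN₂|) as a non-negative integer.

JDN of the first date = 2332602.
JDN of the second date = 2317378.
|2317378 − 2332602| = 15224.

15224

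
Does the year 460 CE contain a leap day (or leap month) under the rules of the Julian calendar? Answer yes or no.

yes

460 mod 4 = 0, so it is a leap year in the Julian calendar.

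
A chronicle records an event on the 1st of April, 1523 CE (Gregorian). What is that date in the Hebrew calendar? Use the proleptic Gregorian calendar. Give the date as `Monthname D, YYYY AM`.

Julian Day Number of the source date = 2277414.
Converting JDN 2277414 to the Hebrew calendar gives 6 Nisan 5283 AM.

Nisan 6, 5283 AM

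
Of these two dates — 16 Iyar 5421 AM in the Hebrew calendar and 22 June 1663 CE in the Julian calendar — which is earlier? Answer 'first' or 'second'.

first

The two dates have Julian Day Numbers 2327863 and 2328641 respectively.
Since 2327863 < 2328641, the first date comes first.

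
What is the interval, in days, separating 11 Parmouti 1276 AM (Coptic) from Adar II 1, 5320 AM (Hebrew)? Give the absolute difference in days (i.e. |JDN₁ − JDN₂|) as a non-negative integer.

38

First date → JDN 2290944; second date → JDN 2290906.
The interval is |2290944 − 2290906| = 38 days.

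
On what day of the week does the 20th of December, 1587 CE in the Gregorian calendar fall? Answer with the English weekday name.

JDN 2301053 mod 7 = 6, and JDN 0 was a Monday, so this is a Sunday.

Sunday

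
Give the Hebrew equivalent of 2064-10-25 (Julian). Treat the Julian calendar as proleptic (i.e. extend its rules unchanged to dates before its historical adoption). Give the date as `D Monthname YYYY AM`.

Both dates share Julian Day Number 2475232; in the Hebrew calendar that is 28 Cheshvan 5825 AM.

28 Cheshvan 5825 AM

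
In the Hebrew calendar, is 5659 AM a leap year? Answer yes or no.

Hebrew year 5659 is year 16 of its 19-year Metonic cycle; leap years are at positions 3, 6, 8, 11, 14, 17, 19, so it is a common year (12 months).

no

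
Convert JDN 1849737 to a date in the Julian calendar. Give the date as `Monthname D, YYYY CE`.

The proleptic Gregorian equivalent of JDN 1849737 is 22 April 352.
In the Julian calendar that day is April 21, 352 CE.

April 21, 352 CE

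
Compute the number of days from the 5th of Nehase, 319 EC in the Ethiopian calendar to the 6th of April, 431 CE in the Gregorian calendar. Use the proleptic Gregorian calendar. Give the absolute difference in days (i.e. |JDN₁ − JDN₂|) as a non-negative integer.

37871

JDN of the first date = 1840704.
JDN of the second date = 1878575.
|1878575 − 1840704| = 37871.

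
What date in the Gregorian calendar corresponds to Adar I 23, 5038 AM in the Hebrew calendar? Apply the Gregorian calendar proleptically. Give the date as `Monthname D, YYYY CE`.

Both dates share Julian Day Number 2187895; in the Gregorian calendar that is 24 February 1278 CE.

February 24, 1278 CE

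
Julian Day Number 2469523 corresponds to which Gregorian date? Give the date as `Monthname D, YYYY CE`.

March 22, 2049 CE

Counting from JDN 2299161 = 15 Oct 1582 gives an offset of 170362 days.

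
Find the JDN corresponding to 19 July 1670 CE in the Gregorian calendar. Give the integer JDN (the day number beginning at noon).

JDN 2299161 is 15 October 1582 CE (Gregorian); the target day is +32054 days from there, so JDN = 2331215.

2331215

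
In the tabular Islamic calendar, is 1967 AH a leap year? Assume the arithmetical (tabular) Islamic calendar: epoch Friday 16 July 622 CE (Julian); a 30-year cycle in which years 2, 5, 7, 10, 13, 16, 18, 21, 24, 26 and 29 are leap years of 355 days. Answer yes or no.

no

Year 1967 AH is year 17 of its 30-year cycle; leap positions are 2, 5, 7, 10, 13, 16, 18, 21, 24, 26, 29, so it is a common year (354 days).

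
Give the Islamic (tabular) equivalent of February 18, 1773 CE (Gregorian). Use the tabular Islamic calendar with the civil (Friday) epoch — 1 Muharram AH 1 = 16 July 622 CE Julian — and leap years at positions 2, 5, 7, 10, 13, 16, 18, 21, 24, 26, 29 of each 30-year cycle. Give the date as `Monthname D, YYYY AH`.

Dhu al-Qa'dah 26, 1186 AH

Julian Day Number of the source date = 2368684.
Converting JDN 2368684 to the tabular Islamic calendar gives 26 Dhu al-Qa'dah 1186 AH.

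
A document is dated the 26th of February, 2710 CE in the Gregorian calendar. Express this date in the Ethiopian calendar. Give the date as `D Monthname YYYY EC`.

Both dates share Julian Day Number 2710923; in the Ethiopian calendar that is 13 Yekatit 2702 EC.

13 Yekatit 2702 EC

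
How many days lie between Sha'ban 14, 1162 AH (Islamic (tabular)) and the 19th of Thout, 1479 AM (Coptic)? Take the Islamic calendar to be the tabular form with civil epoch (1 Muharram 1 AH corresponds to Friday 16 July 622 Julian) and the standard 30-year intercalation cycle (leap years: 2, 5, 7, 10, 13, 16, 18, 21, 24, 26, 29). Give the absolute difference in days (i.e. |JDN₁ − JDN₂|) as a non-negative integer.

JDN of the first date = 2360080.
JDN of the second date = 2364887.
|2364887 − 2360080| = 4807.

4807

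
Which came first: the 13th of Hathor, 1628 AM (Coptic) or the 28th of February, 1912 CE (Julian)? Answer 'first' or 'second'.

first

Converting both to JDN: 2419364 vs 2419474; the smaller is the first.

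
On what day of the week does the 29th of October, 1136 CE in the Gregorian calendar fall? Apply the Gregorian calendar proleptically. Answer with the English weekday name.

JDN 2136277 mod 7 = 3, and JDN 0 was a Monday, so this is a Thursday.

Thursday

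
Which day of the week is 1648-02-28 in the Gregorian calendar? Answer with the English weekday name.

JDN 2323038 mod 7 = 4, and JDN 0 was a Monday, so this is a Friday.

Friday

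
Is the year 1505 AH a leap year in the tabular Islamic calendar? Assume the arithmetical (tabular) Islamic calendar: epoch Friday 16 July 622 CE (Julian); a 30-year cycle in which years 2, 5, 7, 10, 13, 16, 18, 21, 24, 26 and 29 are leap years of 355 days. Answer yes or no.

yes

Year 1505 AH is year 5 of its 30-year cycle; leap positions are 2, 5, 7, 10, 13, 16, 18, 21, 24, 26, 29, so it is a leap year (355 days).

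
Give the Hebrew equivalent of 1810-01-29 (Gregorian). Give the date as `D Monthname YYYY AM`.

24 Shevat 5570 AM

Both dates share Julian Day Number 2382177; in the Hebrew calendar that is 24 Shevat 5570 AM.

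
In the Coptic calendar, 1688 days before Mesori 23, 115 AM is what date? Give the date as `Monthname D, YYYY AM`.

Tobi 6, 111 AM

Counting 1688 days back from JDN 1867020 reaches JDN 1865332, which is Tobi 6, 111 AM.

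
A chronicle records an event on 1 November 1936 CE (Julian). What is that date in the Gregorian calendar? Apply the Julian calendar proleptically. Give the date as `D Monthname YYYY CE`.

14 November 1936 CE

For dates in this range the Gregorian date is 13 days ahead of the Julian.
1 November 1936 Julian + 13 days → 14 November 1936 Gregorian.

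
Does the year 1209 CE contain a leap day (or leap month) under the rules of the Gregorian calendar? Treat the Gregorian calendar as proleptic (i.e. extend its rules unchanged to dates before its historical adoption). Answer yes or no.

no

1209 is not divisible by 4, so it is a common year.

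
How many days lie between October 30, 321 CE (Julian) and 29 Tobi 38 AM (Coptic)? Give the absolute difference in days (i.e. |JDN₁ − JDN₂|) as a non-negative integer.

86

JDN of the first date = 1838606.
JDN of the second date = 1838692.
|1838692 − 1838606| = 86.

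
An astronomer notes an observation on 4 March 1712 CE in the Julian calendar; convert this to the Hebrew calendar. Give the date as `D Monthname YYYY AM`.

Both dates share Julian Day Number 2346429; in the Hebrew calendar that is 7 Adar II 5472 AM.

7 Adar II 5472 AM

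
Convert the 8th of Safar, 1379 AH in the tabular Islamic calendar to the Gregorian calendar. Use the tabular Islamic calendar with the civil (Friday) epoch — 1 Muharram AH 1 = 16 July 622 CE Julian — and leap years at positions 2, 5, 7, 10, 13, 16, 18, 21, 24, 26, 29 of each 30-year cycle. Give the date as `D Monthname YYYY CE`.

Both dates share Julian Day Number 2436794; in the Gregorian calendar that is 13 August 1959 CE.

13 August 1959 CE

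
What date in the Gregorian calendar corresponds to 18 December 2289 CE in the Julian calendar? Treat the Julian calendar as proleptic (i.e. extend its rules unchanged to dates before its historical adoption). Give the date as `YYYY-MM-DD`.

The Julian–Gregorian offset here is 15 days (Julian trailing).
18 December 2289 Julian + 15 days → 2 January 2290 Gregorian.

2290-01-02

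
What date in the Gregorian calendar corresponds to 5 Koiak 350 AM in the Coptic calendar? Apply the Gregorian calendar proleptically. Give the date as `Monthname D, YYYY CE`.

Julian Day Number of the source date = 1952596.
Converting JDN 1952596 to the Gregorian calendar gives 4 December 633 CE.

December 4, 633 CE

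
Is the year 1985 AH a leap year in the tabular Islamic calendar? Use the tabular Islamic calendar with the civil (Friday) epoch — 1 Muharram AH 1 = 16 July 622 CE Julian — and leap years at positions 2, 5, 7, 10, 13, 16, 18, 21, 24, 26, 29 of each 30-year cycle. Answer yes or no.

yes

Year 1985 AH is year 5 of its 30-year cycle; leap positions are 2, 5, 7, 10, 13, 16, 18, 21, 24, 26, 29, so it is a leap year (355 days).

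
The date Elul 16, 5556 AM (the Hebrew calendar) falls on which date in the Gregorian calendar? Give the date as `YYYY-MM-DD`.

Both dates share Julian Day Number 2377298; in the Gregorian calendar that is 19 September 1796 CE.

1796-09-19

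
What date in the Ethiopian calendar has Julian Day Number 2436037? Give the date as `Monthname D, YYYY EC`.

JDN 2436037 is 17 July 1957 in the Gregorian calendar.
In the Ethiopian calendar that day is Hamle 10, 1949 EC.

Hamle 10, 1949 EC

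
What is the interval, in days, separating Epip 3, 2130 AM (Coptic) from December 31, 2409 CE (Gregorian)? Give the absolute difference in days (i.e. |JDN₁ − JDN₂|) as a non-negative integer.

First date → JDN 2602949; second date → JDN 2601294.
The interval is |2602949 − 2601294| = 1655 days.

1655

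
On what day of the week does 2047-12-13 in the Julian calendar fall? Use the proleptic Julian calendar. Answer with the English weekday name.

In the Gregorian calendar this is 26 December 2047 (JDN 2469071).
2469071 ≡ 3 (mod 7); counting from Monday = 0 gives Thursday.

Thursday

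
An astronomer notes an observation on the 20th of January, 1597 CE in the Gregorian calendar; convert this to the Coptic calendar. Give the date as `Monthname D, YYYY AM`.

Both dates share Julian Day Number 2304372; in the Coptic calendar that is 15 Tobi 1313 AM.

Tobi 15, 1313 AM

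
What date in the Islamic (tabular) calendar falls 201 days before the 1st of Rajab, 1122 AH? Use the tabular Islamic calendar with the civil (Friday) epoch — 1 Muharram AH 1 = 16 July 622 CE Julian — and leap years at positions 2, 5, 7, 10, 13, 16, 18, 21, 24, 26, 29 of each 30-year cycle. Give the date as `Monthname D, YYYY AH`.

The starting date is JDN 2345862; 2345862 − 201 = 2345661.
JDN 2345661 corresponds to Dhu al-Hijjah 6, 1121 AH.

Dhu al-Hijjah 6, 1121 AH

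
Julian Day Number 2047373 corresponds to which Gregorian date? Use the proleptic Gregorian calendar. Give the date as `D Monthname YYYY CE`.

Counting from JDN 2299161 = 15 Oct 1582 gives an offset of -251788 days.

31 May 893 CE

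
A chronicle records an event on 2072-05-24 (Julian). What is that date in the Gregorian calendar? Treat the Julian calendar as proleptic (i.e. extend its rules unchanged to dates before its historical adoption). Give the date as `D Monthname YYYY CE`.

At this point the Julian calendar is 13 days behind the Gregorian.
24 May 2072 Julian + 13 days → 6 June 2072 Gregorian.

6 June 2072 CE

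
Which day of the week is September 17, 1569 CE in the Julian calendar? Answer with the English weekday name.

Saturday

This is JDN 2294395 (27 September 1569 Gregorian).
JDN 2294395 mod 7 = 5, and JDN 0 was a Monday, so this is a Saturday.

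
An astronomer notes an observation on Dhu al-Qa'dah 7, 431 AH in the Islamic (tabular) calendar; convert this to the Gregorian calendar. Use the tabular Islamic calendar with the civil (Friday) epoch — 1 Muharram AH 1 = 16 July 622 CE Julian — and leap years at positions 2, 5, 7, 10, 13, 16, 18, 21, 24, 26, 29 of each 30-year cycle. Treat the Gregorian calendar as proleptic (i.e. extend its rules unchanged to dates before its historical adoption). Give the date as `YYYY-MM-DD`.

Julian Day Number of the source date = 2101119.
Converting JDN 2101119 to the Gregorian calendar gives 26 July 1040 CE.

1040-07-26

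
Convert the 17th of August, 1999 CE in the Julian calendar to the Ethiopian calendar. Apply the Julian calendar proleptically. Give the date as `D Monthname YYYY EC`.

Julian Day Number of the source date = 2451421.
Converting JDN 2451421 to the Ethiopian calendar gives 24 Nehase 1991 EC.

24 Nehase 1991 EC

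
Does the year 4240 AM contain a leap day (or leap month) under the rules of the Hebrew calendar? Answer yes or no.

yes

Hebrew year 4240 is year 3 of its 19-year Metonic cycle; leap years are at positions 3, 6, 8, 11, 14, 17, 19, so it is a leap year (13 months).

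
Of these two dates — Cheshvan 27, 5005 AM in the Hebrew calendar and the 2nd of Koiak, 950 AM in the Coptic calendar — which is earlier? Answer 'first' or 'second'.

Converting both to JDN: 2175733 vs 2171743; the smaller is the second.

second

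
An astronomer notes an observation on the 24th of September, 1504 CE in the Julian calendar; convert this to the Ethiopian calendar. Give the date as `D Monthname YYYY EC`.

27 Meskerem 1497 EC

Both dates share Julian Day Number 2270661; in the Ethiopian calendar that is 27 Meskerem 1497 EC.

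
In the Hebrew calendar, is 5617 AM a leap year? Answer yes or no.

no

Hebrew year 5617 is year 12 of its 19-year Metonic cycle; leap years are at positions 3, 6, 8, 11, 14, 17, 19, so it is a common year (12 months).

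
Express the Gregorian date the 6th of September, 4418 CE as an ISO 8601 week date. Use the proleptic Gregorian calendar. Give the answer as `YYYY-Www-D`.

4418-W36-4

The weekday is Thursday (ISO weekday 4).
That Thursday belongs to ISO week 36 of ISO year 4418.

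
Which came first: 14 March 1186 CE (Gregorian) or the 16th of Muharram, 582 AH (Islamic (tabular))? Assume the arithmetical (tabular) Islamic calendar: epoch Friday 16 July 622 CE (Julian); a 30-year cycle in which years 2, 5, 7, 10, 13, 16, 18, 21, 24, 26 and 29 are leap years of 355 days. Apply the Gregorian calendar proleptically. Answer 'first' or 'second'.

Converting both to JDN: 2154310 vs 2154342; the smaller is the first.

first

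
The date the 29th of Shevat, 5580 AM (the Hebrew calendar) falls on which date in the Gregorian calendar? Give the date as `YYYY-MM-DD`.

Julian Day Number of the source date = 2385845.
Converting JDN 2385845 to the Gregorian calendar gives 14 February 1820 CE.

1820-02-14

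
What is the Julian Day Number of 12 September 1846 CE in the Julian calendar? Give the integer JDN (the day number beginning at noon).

In the Gregorian calendar the same day is 24 September 1846.
JDN 2451545 is 1 January 2000 CE (Gregorian); the target day is −55981 days from there, so JDN = 2395564.

2395564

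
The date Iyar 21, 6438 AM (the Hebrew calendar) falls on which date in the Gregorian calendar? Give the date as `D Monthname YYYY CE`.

Both dates share Julian Day Number 2699304; in the Gregorian calendar that is 5 May 2678 CE.

5 May 2678 CE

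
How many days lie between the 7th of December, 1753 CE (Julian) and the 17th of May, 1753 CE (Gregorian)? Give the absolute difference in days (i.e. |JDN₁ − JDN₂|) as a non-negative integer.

215

First date → JDN 2361682; second date → JDN 2361467.
The interval is |2361682 − 2361467| = 215 days.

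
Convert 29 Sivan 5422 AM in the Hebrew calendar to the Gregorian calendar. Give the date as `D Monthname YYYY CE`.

Both dates share Julian Day Number 2328260; in the Gregorian calendar that is 16 June 1662 CE.

16 June 1662 CE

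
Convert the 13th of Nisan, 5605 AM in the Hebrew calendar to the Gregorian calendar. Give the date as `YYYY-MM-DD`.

1845-04-20

Both dates share Julian Day Number 2395042; in the Gregorian calendar that is 20 April 1845 CE.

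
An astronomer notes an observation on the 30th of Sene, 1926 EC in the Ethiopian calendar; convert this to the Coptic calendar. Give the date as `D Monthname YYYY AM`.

The source date corresponds to 7 July 1934 in the Gregorian calendar (JDN 2427626).
That day falls on 30 Paoni 1650 AM in the Coptic calendar.

30 Paoni 1650 AM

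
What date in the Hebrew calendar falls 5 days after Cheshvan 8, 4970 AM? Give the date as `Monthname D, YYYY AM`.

Cheshvan 13, 4970 AM

Counting 5 days forward from JDN 2162926 reaches JDN 2162931, which is Cheshvan 13, 4970 AM.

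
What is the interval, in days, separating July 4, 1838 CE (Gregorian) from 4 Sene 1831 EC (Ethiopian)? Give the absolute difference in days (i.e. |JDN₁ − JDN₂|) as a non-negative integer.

341

First date → JDN 2392560; second date → JDN 2392901.
The interval is |2392560 − 2392901| = 341 days.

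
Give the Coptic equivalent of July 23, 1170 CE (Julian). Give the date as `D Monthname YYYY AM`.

29 Epip 886 AM

The source date corresponds to 30 July 1170 in the proleptic Gregorian calendar (JDN 2148604).
That day falls on 29 Epip 886 AM in the Coptic calendar.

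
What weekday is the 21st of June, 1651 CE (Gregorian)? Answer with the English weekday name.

Since JDN mod 7 = 2 (0 = Monday), the day is Wednesday.

Wednesday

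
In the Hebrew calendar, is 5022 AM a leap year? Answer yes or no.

Hebrew year 5022 is year 6 of its 19-year Metonic cycle; leap years are at positions 3, 6, 8, 11, 14, 17, 19, so it is a leap year (13 months).

yes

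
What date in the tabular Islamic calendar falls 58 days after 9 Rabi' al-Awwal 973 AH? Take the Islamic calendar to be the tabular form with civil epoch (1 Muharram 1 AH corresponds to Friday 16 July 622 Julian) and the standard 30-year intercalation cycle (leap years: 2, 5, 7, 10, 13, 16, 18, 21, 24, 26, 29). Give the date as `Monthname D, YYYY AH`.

Jumada al-Awwal 8, 973 AH

JDN of 9 Rabi' al-Awwal 973 AH = 2292951.
2292951 + 58 = 2293009.
JDN 2293009 in the tabular Islamic calendar is Jumada al-Awwal 8, 973 AH.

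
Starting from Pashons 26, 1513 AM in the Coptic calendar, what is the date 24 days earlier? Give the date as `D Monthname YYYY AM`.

2 Pashons 1513 AM

Counting 24 days back from JDN 2377553 reaches JDN 2377529, which is 2 Pashons 1513 AM.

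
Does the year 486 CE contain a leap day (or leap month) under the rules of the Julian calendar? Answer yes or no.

486 mod 4 = 2, so it is a common year in the Julian calendar.

no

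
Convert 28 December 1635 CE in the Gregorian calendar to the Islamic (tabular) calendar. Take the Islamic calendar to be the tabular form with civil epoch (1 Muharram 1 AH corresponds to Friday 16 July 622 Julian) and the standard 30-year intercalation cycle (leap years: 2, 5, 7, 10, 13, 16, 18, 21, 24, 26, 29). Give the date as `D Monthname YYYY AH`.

Both dates share Julian Day Number 2318593; in the tabular Islamic calendar that is 18 Rajab 1045 AH.

18 Rajab 1045 AH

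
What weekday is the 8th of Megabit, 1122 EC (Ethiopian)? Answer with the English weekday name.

This is JDN 2133853 (11 March 1130 Gregorian).
JDN 2133853 mod 7 = 1, and JDN 0 was a Monday, so this is a Tuesday.

Tuesday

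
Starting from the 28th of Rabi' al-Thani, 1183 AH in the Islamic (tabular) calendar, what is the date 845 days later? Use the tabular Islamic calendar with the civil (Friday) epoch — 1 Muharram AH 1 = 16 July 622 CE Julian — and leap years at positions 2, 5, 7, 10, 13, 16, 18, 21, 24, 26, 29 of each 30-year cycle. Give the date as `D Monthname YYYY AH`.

17 Ramadan 1185 AH

JDN of the 28th of Rabi' al-Thani, 1183 AH = 2367417.
2367417 + 845 = 2368262.
JDN 2368262 in the tabular Islamic calendar is 17 Ramadan 1185 AH.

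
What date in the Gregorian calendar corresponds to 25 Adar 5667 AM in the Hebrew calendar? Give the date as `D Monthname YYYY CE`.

11 March 1907 CE

Both dates share Julian Day Number 2417646; in the Gregorian calendar that is 11 March 1907 CE.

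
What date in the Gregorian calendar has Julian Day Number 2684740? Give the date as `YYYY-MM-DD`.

2638-06-20

Counting from JDN 2299161 = 15 Oct 1582 gives an offset of 385579 days.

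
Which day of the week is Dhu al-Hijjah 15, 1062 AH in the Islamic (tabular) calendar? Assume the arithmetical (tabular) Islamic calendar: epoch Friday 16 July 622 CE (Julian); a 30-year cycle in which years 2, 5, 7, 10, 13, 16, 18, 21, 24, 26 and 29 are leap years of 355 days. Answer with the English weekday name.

This is JDN 2324762 (17 November 1652 Gregorian).
JDN 2324762 mod 7 = 6, and JDN 0 was a Monday, so this is a Sunday.

Sunday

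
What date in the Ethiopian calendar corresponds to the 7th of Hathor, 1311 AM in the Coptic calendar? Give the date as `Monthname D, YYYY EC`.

Both dates share Julian Day Number 2303573; in the Ethiopian calendar that is 7 Hidar 1587 EC.

Hidar 7, 1587 EC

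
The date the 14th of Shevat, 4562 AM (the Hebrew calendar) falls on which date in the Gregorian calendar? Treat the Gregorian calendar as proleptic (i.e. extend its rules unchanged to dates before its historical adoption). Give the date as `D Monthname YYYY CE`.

Julian Day Number of the source date = 2014009.
Converting JDN 2014009 to the Gregorian calendar gives 25 January 802 CE.

25 January 802 CE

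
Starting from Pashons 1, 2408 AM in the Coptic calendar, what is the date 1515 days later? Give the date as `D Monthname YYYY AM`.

25 Paoni 2412 AM

Counting 1515 days forward from JDN 2704427 reaches JDN 2705942, which is 25 Paoni 2412 AM.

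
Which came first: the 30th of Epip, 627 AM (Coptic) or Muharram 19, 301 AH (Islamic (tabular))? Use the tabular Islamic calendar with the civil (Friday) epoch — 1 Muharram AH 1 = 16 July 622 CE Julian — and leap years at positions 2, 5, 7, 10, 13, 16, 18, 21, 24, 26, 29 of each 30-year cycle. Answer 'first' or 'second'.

Converting both to JDN: 2054005 vs 2054768; the smaller is the first.

first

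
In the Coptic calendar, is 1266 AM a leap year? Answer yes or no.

1266 mod 4 = 2; in the Coptic calendar a year is leap when year mod 4 = 3, so it is a common year.

no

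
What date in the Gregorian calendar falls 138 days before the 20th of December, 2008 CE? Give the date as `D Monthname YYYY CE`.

JDN of the 20th of December, 2008 CE = 2454821.
2454821 − 138 = 2454683.
JDN 2454683 in the Gregorian calendar is 4 August 2008 CE.

4 August 2008 CE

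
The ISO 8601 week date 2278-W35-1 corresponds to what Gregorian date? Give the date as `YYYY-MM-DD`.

2278-08-26

ISO week 1 of 2278 is the week containing the first Thursday of 2278.
Week 35, day 1 (Monday) lands on 2278-08-26.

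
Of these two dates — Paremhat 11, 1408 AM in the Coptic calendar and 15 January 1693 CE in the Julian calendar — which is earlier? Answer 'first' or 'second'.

Converting both to JDN: 2339127 vs 2339441; the smaller is the first.

first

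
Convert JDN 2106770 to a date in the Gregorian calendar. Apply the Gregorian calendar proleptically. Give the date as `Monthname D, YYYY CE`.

January 15, 1056 CE

Counting from JDN 2299161 = 15 Oct 1582 gives an offset of -192391 days.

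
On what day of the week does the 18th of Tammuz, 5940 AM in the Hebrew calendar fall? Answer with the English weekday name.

Wednesday

This is JDN 2517482 (12 July 2180 Gregorian).
JDN 2517482 mod 7 = 2, and JDN 0 was a Monday, so this is a Wednesday.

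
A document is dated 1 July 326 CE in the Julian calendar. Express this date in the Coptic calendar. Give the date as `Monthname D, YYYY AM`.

Epip 7, 42 AM

Both dates share Julian Day Number 1840311; in the Coptic calendar that is 7 Epip 42 AM.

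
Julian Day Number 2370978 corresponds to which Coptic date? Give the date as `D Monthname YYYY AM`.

26 Pashons 1495 AM

JDN 2370978 is 1 June 1779 in the Gregorian calendar.
In the Coptic calendar that day is 26 Pashons 1495 AM.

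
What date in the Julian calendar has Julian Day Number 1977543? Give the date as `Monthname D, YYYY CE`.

The proleptic Gregorian equivalent of JDN 1977543 is 25 March 702.
In the Julian calendar that day is March 21, 702 CE.

March 21, 702 CE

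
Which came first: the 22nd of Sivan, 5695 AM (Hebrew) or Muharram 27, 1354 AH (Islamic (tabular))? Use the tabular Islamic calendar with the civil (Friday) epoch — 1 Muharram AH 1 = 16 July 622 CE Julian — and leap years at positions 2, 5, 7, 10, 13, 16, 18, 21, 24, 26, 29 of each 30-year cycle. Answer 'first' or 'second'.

second

Converting both to JDN: 2427977 vs 2427924; the smaller is the second.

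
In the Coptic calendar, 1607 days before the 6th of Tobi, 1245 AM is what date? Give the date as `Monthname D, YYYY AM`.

Mesori 15, 1240 AM

JDN of the 6th of Tobi, 1245 AM = 2279526.
2279526 − 1607 = 2277919.
JDN 2277919 in the Coptic calendar is Mesori 15, 1240 AM.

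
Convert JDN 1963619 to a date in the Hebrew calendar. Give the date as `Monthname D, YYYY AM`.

Adar 3, 4424 AM

The proleptic Gregorian equivalent of JDN 1963619 is 8 February 664.
In the Hebrew calendar that day is Adar 3, 4424 AM.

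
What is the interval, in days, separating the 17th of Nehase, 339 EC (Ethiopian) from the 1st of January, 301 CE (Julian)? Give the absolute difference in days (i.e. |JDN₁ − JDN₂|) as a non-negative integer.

JDN of the first date = 1848021.
JDN of the second date = 1830999.
|1830999 − 1848021| = 17022.

17022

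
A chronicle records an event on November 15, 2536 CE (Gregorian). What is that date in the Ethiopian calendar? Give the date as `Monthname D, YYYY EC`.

Both dates share Julian Day Number 2647634; in the Ethiopian calendar that is 2 Hidar 2529 EC.

Hidar 2, 2529 EC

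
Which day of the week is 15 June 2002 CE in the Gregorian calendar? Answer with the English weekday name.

Saturday

2452441 ≡ 5 (mod 7); counting from Monday = 0 gives Saturday.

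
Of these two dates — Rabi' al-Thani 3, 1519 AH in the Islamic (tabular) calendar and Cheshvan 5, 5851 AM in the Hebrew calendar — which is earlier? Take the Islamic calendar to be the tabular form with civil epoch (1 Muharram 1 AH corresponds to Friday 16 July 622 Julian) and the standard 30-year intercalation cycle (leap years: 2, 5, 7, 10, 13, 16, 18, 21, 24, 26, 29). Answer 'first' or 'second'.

First date → JDN 2486460; second date → JDN 2484719.
JDN 2484719 < JDN 2486460, so the second date is earlier.

second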